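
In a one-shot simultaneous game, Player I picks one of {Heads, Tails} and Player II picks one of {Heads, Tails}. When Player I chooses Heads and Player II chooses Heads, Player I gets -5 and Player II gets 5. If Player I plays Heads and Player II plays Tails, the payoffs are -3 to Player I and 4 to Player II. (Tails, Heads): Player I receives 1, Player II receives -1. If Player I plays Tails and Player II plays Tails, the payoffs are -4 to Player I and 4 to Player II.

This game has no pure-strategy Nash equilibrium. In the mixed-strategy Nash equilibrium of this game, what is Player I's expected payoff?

-23/7

In a mixed equilibrium Player I is indifferent between Heads and Tails; this condition fixes q.
  Player I's expected payoff from Heads: q·(-5) + (1−q)·(-3) = -2q - 3
  Player I's expected payoff from Tails: q·1 + (1−q)·(-4) = 5q - 4
  -2q - 3 = 5q - 4  ⇒  -7q = -1  ⇒  q = 1/7.
At equilibrium Player I is indifferent across rows, so Player I's payoff equals the payoff from Heads: (1/7)·(-5) + (6/7)·(-3) = -23/7.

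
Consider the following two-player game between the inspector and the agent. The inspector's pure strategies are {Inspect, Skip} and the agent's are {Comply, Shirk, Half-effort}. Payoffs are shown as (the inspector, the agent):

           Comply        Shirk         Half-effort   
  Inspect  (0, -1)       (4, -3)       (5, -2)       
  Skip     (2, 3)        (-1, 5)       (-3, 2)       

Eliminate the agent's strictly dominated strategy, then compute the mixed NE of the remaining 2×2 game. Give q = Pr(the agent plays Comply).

The agent's strategy Half-effort is strictly dominated by Comply: -1 > -2 and 3 > 2. Eliminate Half-effort.
The agent's mix must leave the inspector indifferent between Inspect and Skip.
  the inspector's expected payoff from Inspect: q·0 + (1−q)·4 = -4q + 4
  the inspector's expected payoff from Skip: q·2 + (1−q)·(-1) = 3q - 1
  -4q + 4 = 3q - 1  ⇒  -7q = -5  ⇒  q = 5/7.

q = 5/7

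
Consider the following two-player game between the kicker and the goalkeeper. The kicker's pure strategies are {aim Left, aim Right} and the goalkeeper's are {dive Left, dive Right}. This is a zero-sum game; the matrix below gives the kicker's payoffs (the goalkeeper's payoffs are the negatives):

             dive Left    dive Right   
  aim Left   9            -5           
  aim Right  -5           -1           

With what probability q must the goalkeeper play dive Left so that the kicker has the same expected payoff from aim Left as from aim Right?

In a mixed equilibrium the kicker is indifferent between aim Left and aim Right; this condition fixes q.
  the kicker's payoff to aim Left: q·9 + (1−q)·(-5) = 14q - 5
  the kicker's payoff to aim Right: q·(-5) + (1−q)·(-1) = -4q - 1
  14q - 5 = -4q - 1  ⇒  18q = 4  ⇒  q = 2/9.

q = 2/9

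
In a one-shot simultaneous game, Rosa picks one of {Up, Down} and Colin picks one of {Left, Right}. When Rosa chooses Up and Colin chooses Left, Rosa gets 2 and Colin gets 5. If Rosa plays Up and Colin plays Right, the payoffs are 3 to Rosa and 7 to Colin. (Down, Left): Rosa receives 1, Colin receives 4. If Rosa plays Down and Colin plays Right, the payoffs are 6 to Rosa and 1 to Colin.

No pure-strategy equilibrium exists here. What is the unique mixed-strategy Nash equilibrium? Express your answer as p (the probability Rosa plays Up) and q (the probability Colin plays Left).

Colin's indifference between Left and Right determines Rosa's mixing probability p:
  Colin's payoff to Left: p·5 + (1−p)·4 = p + 4
  Colin's payoff to Right: p·7 + (1−p)·1 = 6p + 1
  p + 4 = 6p + 1  ⇒  -5p = -3  ⇒  p = 3/5.
Rosa's indifference between Up and Down determines Colin's mixing probability q:
  Rosa's expected payoff from Up: q·2 + (1−q)·3 = -q + 3
  Rosa's expected payoff from Down: q·1 + (1−q)·6 = -5q + 6
  -q + 3 = -5q + 6  ⇒  4q = 3  ⇒  q = 3/4.

p = 3/5, q = 3/4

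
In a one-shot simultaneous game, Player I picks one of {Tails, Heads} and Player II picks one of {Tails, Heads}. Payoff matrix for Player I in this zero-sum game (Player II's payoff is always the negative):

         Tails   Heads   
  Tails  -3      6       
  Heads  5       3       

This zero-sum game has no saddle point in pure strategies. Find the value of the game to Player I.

For Player I to be willing to mix, Player I must be indifferent between Tails and Heads, which pins down Player II's mix.
  Player I's payoff to Tails: q·(-3) + (1−q)·6 = -9q + 6
  Player I's payoff to Heads: q·5 + (1−q)·3 = 2q + 3
  -9q + 6 = 2q + 3  ⇒  -11q = -3  ⇒  q = 3/11.
The value is Player I's expected payoff against this mix (using Tails): (3/11)·(-3) + (8/11)·6 = 39/11.

v = 39/11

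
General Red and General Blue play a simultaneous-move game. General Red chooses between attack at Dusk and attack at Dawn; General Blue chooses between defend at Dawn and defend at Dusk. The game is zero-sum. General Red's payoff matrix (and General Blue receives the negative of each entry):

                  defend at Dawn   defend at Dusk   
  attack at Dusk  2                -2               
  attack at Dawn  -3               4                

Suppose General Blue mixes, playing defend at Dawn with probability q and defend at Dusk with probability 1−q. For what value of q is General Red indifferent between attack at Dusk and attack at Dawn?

q = 6/11

General Blue's mix must leave General Red indifferent between attack at Dusk and attack at Dawn.
  General Red's expected payoff from attack at Dusk: q·2 + (1−q)·(-2) = 4q - 2
  General Red's expected payoff from attack at Dawn: q·(-3) + (1−q)·4 = -7q + 4
  4q - 2 = -7q + 4  ⇒  11q = 6  ⇒  q = 6/11.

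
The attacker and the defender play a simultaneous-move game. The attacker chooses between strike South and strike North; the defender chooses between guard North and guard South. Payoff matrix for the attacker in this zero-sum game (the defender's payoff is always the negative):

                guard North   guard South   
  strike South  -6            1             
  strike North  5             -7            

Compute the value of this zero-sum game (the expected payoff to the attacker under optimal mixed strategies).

v = -37/19

For the attacker to be willing to mix, the attacker must be indifferent between strike South and strike North, which pins down the defender's mix.
  the attacker's expected payoff from strike South: q·(-6) + (1−q)·1 = -7q + 1
  the attacker's expected payoff from strike North: q·5 + (1−q)·(-7) = 12q - 7
  -7q + 1 = 12q - 7  ⇒  -19q = -8  ⇒  q = 8/19.
The value is the attacker's expected payoff against this mix (using strike South): (8/19)·(-6) + (11/19)·1 = -37/19.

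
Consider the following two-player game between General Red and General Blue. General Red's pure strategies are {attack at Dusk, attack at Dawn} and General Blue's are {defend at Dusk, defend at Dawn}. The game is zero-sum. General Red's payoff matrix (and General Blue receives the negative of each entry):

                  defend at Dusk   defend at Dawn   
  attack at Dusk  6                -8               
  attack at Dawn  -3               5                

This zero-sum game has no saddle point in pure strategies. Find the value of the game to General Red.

v = 3/11

Set General Red's expected payoff from attack at Dusk equal to that from attack at Dawn:
  General Red's payoff from attack at Dusk: q·6 + (1−q)·(-8) = 14q - 8
  General Red's payoff from attack at Dawn: q·(-3) + (1−q)·5 = -8q + 5
  14q - 8 = -8q + 5  ⇒  22q = 13  ⇒  q = 13/22.
The value is General Red's expected payoff against this mix (using attack at Dusk): (13/22)·6 + (9/22)·(-8) = 3/11.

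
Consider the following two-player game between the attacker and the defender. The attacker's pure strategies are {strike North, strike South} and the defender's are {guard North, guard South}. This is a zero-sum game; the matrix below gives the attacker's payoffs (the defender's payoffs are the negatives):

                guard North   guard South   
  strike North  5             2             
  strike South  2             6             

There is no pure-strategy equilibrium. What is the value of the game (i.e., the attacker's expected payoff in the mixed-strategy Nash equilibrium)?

The defender's mix must leave the attacker indifferent between strike North and strike South.
  the attacker's payoff to strike North: q·5 + (1−q)·2 = 3q + 2
  the attacker's payoff to strike South: q·2 + (1−q)·6 = -4q + 6
  3q + 2 = -4q + 6  ⇒  7q = 4  ⇒  q = 4/7.
The value is the attacker's expected payoff against this mix (using strike North): (4/7)·5 + (3/7)·2 = 26/7.

v = 26/7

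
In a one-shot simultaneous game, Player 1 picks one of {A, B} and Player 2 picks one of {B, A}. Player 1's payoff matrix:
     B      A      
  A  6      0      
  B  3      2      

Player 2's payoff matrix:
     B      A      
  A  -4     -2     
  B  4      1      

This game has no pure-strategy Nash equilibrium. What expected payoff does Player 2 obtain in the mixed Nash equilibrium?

Set Player 2's expected payoff from B equal to that from A:
  Player 2's payoff to B: p·(-4) + (1−p)·4 = -8p + 4
  Player 2's payoff to A: p·(-2) + (1−p)·1 = -3p + 1
  -8p + 4 = -3p + 1  ⇒  -5p = -3  ⇒  p = 3/5.
At equilibrium Player 2 is indifferent across columns, so Player 2's payoff equals the payoff from B: (3/5)·(-4) + (2/5)·4 = -4/5.

-4/5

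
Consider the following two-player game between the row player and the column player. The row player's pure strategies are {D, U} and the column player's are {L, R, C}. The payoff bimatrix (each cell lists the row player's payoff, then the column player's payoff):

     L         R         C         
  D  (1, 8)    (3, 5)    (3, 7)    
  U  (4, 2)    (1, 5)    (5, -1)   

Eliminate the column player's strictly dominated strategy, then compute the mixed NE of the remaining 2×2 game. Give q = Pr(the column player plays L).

The column player's strategy C is strictly dominated by L: 8 > 7 and 2 > -1. Eliminate C.
The row player's indifference between D and U determines the column player's mixing probability q:
  the row player's expected payoff from D: q·1 + (1−q)·3 = -2q + 3
  the row player's expected payoff from U: q·4 + (1−q)·1 = 3q + 1
  -2q + 3 = 3q + 1  ⇒  -5q = -2  ⇒  q = 2/5.

q = 2/5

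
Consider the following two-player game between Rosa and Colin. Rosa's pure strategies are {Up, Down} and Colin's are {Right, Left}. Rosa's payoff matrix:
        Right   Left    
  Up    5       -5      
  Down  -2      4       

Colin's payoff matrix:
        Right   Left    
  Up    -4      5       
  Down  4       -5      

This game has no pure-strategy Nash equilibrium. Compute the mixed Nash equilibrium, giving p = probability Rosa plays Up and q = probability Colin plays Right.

Colin's indifference between Right and Left determines Rosa's mixing probability p:
  Colin's payoff to Right: p·(-4) + (1−p)·4 = -8p + 4
  Colin's payoff to Left: p·5 + (1−p)·(-5) = 10p - 5
  -8p + 4 = 10p - 5  ⇒  -18p = -9  ⇒  p = 1/2.
For Rosa to be willing to mix, Rosa must be indifferent between Up and Down, which pins down Colin's mix.
  Rosa's payoff to Up: q·5 + (1−q)·(-5) = 10q - 5
  Rosa's payoff to Down: q·(-2) + (1−q)·4 = -6q + 4
  10q - 5 = -6q + 4  ⇒  16q = 9  ⇒  q = 9/16.

p = 1/2, q = 9/16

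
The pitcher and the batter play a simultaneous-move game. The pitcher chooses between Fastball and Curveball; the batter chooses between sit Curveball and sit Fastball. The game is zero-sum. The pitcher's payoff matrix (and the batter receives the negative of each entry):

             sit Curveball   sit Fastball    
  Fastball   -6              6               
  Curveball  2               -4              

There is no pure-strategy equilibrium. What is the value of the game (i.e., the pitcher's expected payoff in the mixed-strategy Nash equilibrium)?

v = -2/3

For the pitcher to be willing to mix, the pitcher must be indifferent between Fastball and Curveball, which pins down the batter's mix.
  the pitcher's expected payoff from Fastball: q·(-6) + (1−q)·6 = -12q + 6
  the pitcher's expected payoff from Curveball: q·2 + (1−q)·(-4) = 6q - 4
  -12q + 6 = 6q - 4  ⇒  -18q = -10  ⇒  q = 5/9.
The value is the pitcher's expected payoff against this mix (using Fastball): (5/9)·(-6) + (4/9)·6 = -2/3.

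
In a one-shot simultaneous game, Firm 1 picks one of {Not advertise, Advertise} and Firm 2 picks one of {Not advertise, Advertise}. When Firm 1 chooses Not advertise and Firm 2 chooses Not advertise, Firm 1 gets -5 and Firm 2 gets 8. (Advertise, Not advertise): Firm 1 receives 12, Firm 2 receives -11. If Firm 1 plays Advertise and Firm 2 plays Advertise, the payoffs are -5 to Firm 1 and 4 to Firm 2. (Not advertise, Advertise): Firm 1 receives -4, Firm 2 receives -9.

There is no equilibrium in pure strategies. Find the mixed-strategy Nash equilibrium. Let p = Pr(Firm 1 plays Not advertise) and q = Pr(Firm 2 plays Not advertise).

p = 15/32, q = 1/18

Firm 1's mix must leave Firm 2 indifferent between Not advertise and Advertise.
  Firm 2's expected payoff from Not advertise: p·8 + (1−p)·(-11) = 19p - 11
  Firm 2's expected payoff from Advertise: p·(-9) + (1−p)·4 = -13p + 4
  19p - 11 = -13p + 4  ⇒  32p = 15  ⇒  p = 15/32.
In a mixed equilibrium Firm 1 is indifferent between Not advertise and Advertise; this condition fixes q.
  Firm 1's payoff to Not advertise: q·(-5) + (1−q)·(-4) = -q - 4
  Firm 1's payoff to Advertise: q·12 + (1−q)·(-5) = 17q - 5
  -q - 4 = 17q - 5  ⇒  -18q = -1  ⇒  q = 1/18.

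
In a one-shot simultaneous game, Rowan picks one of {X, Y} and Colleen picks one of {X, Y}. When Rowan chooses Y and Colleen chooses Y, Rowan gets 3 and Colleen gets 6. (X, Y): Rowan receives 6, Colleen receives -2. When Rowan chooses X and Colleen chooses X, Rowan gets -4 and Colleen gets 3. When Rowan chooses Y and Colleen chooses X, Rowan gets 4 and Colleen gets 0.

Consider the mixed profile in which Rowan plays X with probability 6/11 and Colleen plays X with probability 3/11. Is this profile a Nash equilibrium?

Check Colleen's indifference given Rowan's mix p = 6/11:
  payoff from X = 18/11; payoff from Y = 18/11 — equal.
Check Rowan's indifference given Colleen's mix q = 3/11:
  payoff from X = 36/11; payoff from Y = 36/11 — equal.
Both players are indifferent, so neither can profitably deviate.

Yes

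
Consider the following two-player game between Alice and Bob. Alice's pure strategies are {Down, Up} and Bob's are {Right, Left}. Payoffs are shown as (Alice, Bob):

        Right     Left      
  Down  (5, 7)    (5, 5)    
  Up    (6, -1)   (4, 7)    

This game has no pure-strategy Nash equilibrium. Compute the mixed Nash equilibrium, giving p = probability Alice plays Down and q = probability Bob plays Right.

Bob's indifference between Right and Left determines Alice's mixing probability p:
  Bob's payoff to Right: p·7 + (1−p)·(-1) = 8p - 1
  Bob's payoff to Left: p·5 + (1−p)·7 = -2p + 7
  8p - 1 = -2p + 7  ⇒  10p = 8  ⇒  p = 4/5.
In a mixed equilibrium Alice is indifferent between Down and Up; this condition fixes q.
  Alice's expected payoff from Down: q·5 + (1−q)·5 = 5
  Alice's expected payoff from Up: q·6 + (1−q)·4 = 2q + 4
  5 = 2q + 4  ⇒  -2q = -1  ⇒  q = 1/2.

p = 4/5, q = 1/2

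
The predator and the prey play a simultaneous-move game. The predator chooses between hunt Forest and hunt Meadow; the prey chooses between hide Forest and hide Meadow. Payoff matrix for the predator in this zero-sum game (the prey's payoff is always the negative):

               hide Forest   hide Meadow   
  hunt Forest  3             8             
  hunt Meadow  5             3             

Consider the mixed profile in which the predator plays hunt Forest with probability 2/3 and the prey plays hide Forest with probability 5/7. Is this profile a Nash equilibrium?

No

Given the predator's mix p = 2/3, the prey's payoff from hide Forest is -11/3 but from hide Meadow is -19/3. The prey strictly prefers hide Forest, so the prey would not mix.
So the proposed profile is not a Nash equilibrium.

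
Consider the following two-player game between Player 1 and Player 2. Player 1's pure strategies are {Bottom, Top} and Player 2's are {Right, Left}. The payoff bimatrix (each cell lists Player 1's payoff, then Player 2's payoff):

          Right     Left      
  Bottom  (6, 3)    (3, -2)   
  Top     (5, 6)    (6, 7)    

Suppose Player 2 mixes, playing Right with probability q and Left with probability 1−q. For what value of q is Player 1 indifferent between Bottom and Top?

Player 1's indifference between Bottom and Top determines Player 2's mixing probability q:
  Player 1's payoff from Bottom: q·6 + (1−q)·3 = 3q + 3
  Player 1's payoff from Top: q·5 + (1−q)·6 = -q + 6
  3q + 3 = -q + 6  ⇒  4q = 3  ⇒  q = 3/4.

q = 3/4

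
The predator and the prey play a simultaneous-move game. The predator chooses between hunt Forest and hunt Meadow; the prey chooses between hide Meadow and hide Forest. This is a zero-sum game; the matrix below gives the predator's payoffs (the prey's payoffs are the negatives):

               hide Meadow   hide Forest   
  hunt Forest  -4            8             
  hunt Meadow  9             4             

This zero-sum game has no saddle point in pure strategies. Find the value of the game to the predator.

The prey's mix must leave the predator indifferent between hunt Forest and hunt Meadow.
  the predator's payoff from hunt Forest: q·(-4) + (1−q)·8 = -12q + 8
  the predator's payoff from hunt Meadow: q·9 + (1−q)·4 = 5q + 4
  -12q + 8 = 5q + 4  ⇒  -17q = -4  ⇒  q = 4/17.
The value is the predator's expected payoff against this mix (using hunt Forest): (4/17)·(-4) + (13/17)·8 = 88/17.

v = 88/17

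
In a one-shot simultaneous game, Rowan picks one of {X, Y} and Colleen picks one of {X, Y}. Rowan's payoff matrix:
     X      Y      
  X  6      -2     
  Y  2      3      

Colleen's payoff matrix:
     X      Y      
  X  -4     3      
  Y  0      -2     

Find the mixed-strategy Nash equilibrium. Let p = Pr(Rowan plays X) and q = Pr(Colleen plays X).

p = 2/9, q = 5/9

Rowan's mix must leave Colleen indifferent between X and Y.
  Colleen's expected payoff from X: p·(-4) + (1−p)·0 = -4p
  Colleen's expected payoff from Y: p·3 + (1−p)·(-2) = 5p - 2
  -4p = 5p - 2  ⇒  -9p = -2  ⇒  p = 2/9.
Colleen's mix must leave Rowan indifferent between X and Y.
  Rowan's payoff to X: q·6 + (1−q)·(-2) = 8q - 2
  Rowan's payoff to Y: q·2 + (1−q)·3 = -q + 3
  8q - 2 = -q + 3  ⇒  9q = 5  ⇒  q = 5/9.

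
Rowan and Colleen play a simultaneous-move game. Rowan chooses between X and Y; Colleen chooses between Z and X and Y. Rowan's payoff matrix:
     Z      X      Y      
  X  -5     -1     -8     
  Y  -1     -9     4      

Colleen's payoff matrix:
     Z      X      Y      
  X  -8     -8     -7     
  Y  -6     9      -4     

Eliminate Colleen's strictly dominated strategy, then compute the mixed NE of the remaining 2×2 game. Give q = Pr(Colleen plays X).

Colleen's strategy Z is strictly dominated by Y: -7 > -8 and -4 > -6. Eliminate Z.
Set Rowan's expected payoff from X equal to that from Y:
  Rowan's payoff from X: q·(-1) + (1−q)·(-8) = 7q - 8
  Rowan's payoff from Y: q·(-9) + (1−q)·4 = -13q + 4
  7q - 8 = -13q + 4  ⇒  20q = 12  ⇒  q = 3/5.

q = 3/5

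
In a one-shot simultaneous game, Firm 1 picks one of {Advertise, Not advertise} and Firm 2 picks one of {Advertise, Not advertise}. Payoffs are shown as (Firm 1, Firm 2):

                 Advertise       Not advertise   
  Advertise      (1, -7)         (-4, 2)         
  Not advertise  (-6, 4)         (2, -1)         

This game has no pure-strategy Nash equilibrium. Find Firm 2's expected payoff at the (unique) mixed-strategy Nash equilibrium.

In a mixed equilibrium Firm 2 is indifferent between Advertise and Not advertise; this condition fixes p.
  Firm 2's payoff to Advertise: p·(-7) + (1−p)·4 = -11p + 4
  Firm 2's payoff to Not advertise: p·2 + (1−p)·(-1) = 3p - 1
  -11p + 4 = 3p - 1  ⇒  -14p = -5  ⇒  p = 5/14.
At equilibrium Firm 2 is indifferent across columns, so Firm 2's payoff equals the payoff from Advertise: (5/14)·(-7) + (9/14)·4 = 1/14.

1/14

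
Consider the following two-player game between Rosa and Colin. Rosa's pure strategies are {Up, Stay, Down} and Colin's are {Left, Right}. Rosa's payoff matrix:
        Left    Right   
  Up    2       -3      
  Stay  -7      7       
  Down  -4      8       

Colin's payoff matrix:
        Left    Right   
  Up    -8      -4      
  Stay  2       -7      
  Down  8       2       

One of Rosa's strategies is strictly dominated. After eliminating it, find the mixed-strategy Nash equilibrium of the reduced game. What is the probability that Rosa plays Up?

Rosa's strategy Stay is strictly dominated by Down: -4 > -7 and 8 > 7. Eliminate Stay.
Colin's indifference between Left and Right determines Rosa's mixing probability p:
  Colin's payoff from Left: p·(-8) + (1−p)·8 = -16p + 8
  Colin's payoff from Right: p·(-4) + (1−p)·2 = -6p + 2
  -16p + 8 = -6p + 2  ⇒  -10p = -6  ⇒  p = 3/5.

p = 3/5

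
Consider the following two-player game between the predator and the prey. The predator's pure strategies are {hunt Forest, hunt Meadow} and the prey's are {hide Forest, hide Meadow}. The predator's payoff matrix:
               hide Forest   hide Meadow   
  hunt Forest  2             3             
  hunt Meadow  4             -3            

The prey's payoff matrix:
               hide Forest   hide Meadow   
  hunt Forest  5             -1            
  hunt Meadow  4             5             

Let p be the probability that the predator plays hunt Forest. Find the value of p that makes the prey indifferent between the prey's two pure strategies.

Set the prey's expected payoff from hide Forest equal to that from hide Meadow:
  the prey's payoff from hide Forest: p·5 + (1−p)·4 = p + 4
  the prey's payoff from hide Meadow: p·(-1) + (1−p)·5 = -6p + 5
  p + 4 = -6p + 5  ⇒  7p = 1  ⇒  p = 1/7.

p = 1/7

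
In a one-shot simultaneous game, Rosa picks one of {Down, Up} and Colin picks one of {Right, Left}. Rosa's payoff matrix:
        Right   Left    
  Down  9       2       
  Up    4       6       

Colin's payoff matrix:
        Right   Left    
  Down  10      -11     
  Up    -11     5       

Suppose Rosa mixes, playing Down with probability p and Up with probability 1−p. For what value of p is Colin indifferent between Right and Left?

Rosa's mix must leave Colin indifferent between Right and Left.
  Colin's expected payoff from Right: p·10 + (1−p)·(-11) = 21p - 11
  Colin's expected payoff from Left: p·(-11) + (1−p)·5 = -16p + 5
  21p - 11 = -16p + 5  ⇒  37p = 16  ⇒  p = 16/37.

p = 16/37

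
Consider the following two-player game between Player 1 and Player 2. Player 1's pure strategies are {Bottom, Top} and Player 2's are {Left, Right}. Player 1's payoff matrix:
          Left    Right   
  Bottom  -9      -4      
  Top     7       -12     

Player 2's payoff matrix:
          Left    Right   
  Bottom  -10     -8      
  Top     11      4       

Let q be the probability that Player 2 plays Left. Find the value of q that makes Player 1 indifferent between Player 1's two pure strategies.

q = 1/3

Player 1's indifference between Bottom and Top determines Player 2's mixing probability q:
  Player 1's payoff from Bottom: q·(-9) + (1−q)·(-4) = -5q - 4
  Player 1's payoff from Top: q·7 + (1−q)·(-12) = 19q - 12
  -5q - 4 = 19q - 12  ⇒  -24q = -8  ⇒  q = 1/3.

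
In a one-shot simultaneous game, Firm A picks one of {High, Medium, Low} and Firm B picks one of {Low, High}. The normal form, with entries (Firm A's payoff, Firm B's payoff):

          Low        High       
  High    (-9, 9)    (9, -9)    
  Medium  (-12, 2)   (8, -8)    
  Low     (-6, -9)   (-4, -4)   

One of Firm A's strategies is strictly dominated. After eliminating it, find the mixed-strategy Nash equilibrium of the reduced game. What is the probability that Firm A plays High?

Firm A's strategy Medium is strictly dominated by High: -9 > -12 and 9 > 8. Eliminate Medium.
Set Firm B's expected payoff from Low equal to that from High:
  Firm B's expected payoff from Low: p·9 + (1−p)·(-9) = 18p - 9
  Firm B's expected payoff from High: p·(-9) + (1−p)·(-4) = -5p - 4
  18p - 9 = -5p - 4  ⇒  23p = 5  ⇒  p = 5/23.

p = 5/23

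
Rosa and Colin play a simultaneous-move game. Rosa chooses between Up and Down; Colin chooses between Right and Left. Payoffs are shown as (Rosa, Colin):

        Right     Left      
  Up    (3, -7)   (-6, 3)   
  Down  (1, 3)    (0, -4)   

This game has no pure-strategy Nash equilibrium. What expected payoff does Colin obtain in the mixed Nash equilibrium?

-19/17

In a mixed equilibrium Colin is indifferent between Right and Left; this condition fixes p.
  Colin's payoff from Right: p·(-7) + (1−p)·3 = -10p + 3
  Colin's payoff from Left: p·3 + (1−p)·(-4) = 7p - 4
  -10p + 3 = 7p - 4  ⇒  -17p = -7  ⇒  p = 7/17.
At equilibrium Colin is indifferent across columns, so Colin's payoff equals the payoff from Right: (7/17)·(-7) + (10/17)·3 = -19/17.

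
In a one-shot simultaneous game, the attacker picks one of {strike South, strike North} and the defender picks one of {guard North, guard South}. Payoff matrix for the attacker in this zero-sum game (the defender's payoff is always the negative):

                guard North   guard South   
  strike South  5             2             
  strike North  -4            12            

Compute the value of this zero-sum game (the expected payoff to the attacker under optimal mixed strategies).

v = 68/19

For the attacker to be willing to mix, the attacker must be indifferent between strike South and strike North, which pins down the defender's mix.
  the attacker's expected payoff from strike South: q·5 + (1−q)·2 = 3q + 2
  the attacker's expected payoff from strike North: q·(-4) + (1−q)·12 = -16q + 12
  3q + 2 = -16q + 12  ⇒  19q = 10  ⇒  q = 10/19.
The value is the attacker's expected payoff against this mix (using strike South): (10/19)·5 + (9/19)·2 = 68/19.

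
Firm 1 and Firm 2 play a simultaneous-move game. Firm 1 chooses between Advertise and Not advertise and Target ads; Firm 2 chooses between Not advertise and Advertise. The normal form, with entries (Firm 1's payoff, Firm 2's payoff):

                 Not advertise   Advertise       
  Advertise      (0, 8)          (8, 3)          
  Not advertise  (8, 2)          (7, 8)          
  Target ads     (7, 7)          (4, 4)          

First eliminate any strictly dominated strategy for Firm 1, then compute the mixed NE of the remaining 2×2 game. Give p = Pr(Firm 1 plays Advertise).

Firm 1's strategy Target ads is strictly dominated by Not advertise: 8 > 7 and 7 > 4. Eliminate Target ads.
Set Firm 2's expected payoff from Not advertise equal to that from Advertise:
  Firm 2's expected payoff from Not advertise: p·8 + (1−p)·2 = 6p + 2
  Firm 2's expected payoff from Advertise: p·3 + (1−p)·8 = -5p + 8
  6p + 2 = -5p + 8  ⇒  11p = 6  ⇒  p = 6/11.

p = 6/11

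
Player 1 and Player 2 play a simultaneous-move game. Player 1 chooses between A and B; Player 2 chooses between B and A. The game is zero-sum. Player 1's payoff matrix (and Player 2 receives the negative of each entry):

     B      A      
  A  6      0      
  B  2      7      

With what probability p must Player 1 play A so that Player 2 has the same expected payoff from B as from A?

For Player 2 to be willing to mix, Player 2 must be indifferent between B and A, which pins down Player 1's mix.
  Player 2's payoff to B: p·(-6) + (1−p)·(-2) = -4p - 2
  Player 2's payoff to A: p·0 + (1−p)·(-7) = 7p - 7
  -4p - 2 = 7p - 7  ⇒  -11p = -5  ⇒  p = 5/11.

p = 5/11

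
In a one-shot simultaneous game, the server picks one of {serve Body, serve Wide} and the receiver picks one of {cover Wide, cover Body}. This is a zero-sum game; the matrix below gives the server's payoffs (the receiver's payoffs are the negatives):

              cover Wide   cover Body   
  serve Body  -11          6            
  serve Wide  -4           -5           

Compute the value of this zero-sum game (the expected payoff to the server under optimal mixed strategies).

Set the server's expected payoff from serve Body equal to that from serve Wide:
  the server's payoff to serve Body: q·(-11) + (1−q)·6 = -17q + 6
  the server's payoff to serve Wide: q·(-4) + (1−q)·(-5) = q - 5
  -17q + 6 = q - 5  ⇒  -18q = -11  ⇒  q = 11/18.
The value is the server's expected payoff against this mix (using serve Body): (11/18)·(-11) + (7/18)·6 = -79/18.

v = -79/18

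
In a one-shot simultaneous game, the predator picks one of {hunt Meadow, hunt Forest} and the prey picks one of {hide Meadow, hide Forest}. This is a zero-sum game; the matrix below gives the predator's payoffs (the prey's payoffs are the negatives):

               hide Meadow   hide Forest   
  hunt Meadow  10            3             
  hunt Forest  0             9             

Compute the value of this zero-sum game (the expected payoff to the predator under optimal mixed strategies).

v = 45/8

The predator's indifference between hunt Meadow and hunt Forest determines the prey's mixing probability q:
  the predator's payoff to hunt Meadow: q·10 + (1−q)·3 = 7q + 3
  the predator's payoff to hunt Forest: q·0 + (1−q)·9 = -9q + 9
  7q + 3 = -9q + 9  ⇒  16q = 6  ⇒  q = 3/8.
The value is the predator's expected payoff against this mix (using hunt Meadow): (3/8)·10 + (5/8)·3 = 45/8.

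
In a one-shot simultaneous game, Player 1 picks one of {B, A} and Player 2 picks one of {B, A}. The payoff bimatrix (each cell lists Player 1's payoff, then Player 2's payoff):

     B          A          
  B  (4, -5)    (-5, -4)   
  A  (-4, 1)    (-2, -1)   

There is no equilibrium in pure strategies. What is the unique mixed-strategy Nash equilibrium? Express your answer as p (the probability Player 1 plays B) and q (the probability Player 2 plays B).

p = 2/3, q = 3/11

In a mixed equilibrium Player 2 is indifferent between B and A; this condition fixes p.
  Player 2's payoff to B: p·(-5) + (1−p)·1 = -6p + 1
  Player 2's payoff to A: p·(-4) + (1−p)·(-1) = -3p - 1
  -6p + 1 = -3p - 1  ⇒  -3p = -2  ⇒  p = 2/3.
Player 2's mix must leave Player 1 indifferent between B and A.
  Player 1's payoff from B: q·4 + (1−q)·(-5) = 9q - 5
  Player 1's payoff from A: q·(-4) + (1−q)·(-2) = -2q - 2
  9q - 5 = -2q - 2  ⇒  11q = 3  ⇒  q = 3/11.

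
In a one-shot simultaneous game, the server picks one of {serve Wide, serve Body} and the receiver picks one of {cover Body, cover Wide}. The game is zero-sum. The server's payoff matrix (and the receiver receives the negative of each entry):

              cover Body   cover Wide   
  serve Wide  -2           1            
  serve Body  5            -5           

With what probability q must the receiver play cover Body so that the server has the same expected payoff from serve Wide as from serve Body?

The server's indifference between serve Wide and serve Body determines the receiver's mixing probability q:
  the server's expected payoff from serve Wide: q·(-2) + (1−q)·1 = -3q + 1
  the server's expected payoff from serve Body: q·5 + (1−q)·(-5) = 10q - 5
  -3q + 1 = 10q - 5  ⇒  -13q = -6  ⇒  q = 6/13.

q = 6/13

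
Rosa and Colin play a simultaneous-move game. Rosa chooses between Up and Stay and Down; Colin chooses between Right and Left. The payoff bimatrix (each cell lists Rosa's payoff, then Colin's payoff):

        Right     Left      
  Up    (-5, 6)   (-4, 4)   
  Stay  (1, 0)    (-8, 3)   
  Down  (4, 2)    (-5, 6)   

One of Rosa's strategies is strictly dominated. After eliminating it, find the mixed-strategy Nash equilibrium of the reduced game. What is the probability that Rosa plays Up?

Rosa's strategy Stay is strictly dominated by Down: 4 > 1 and -5 > -8. Eliminate Stay.
For Colin to be willing to mix, Colin must be indifferent between Right and Left, which pins down Rosa's mix.
  Colin's expected payoff from Right: p·6 + (1−p)·2 = 4p + 2
  Colin's expected payoff from Left: p·4 + (1−p)·6 = -2p + 6
  4p + 2 = -2p + 6  ⇒  6p = 4  ⇒  p = 2/3.

p = 2/3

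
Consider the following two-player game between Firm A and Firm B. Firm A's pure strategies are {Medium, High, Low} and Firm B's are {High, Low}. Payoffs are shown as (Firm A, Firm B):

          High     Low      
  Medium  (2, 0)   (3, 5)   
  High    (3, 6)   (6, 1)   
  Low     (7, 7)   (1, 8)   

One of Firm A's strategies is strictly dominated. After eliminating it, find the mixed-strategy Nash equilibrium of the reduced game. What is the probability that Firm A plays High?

Firm A's strategy Medium is strictly dominated by High: 3 > 2 and 6 > 3. Eliminate Medium.
In a mixed equilibrium Firm B is indifferent between High and Low; this condition fixes p.
  Firm B's payoff from High: p·6 + (1−p)·7 = -p + 7
  Firm B's payoff from Low: p·1 + (1−p)·8 = -7p + 8
  -p + 7 = -7p + 8  ⇒  6p = 1  ⇒  p = 1/6.

p = 1/6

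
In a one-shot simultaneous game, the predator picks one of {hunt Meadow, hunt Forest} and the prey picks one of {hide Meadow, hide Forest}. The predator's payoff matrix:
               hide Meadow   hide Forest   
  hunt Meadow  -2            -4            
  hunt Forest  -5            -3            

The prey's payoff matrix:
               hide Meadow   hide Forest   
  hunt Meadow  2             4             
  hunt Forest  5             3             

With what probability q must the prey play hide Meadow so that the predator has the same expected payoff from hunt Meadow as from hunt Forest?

q = 1/4

In a mixed equilibrium the predator is indifferent between hunt Meadow and hunt Forest; this condition fixes q.
  the predator's payoff from hunt Meadow: q·(-2) + (1−q)·(-4) = 2q - 4
  the predator's payoff from hunt Forest: q·(-5) + (1−q)·(-3) = -2q - 3
  2q - 4 = -2q - 3  ⇒  4q = 1  ⇒  q = 1/4.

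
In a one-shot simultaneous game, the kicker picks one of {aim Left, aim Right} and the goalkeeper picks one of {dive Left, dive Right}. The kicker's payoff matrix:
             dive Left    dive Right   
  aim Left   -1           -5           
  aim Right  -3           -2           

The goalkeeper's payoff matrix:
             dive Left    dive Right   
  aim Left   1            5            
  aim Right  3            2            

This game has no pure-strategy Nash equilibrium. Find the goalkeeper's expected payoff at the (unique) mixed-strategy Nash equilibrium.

13/5

The goalkeeper's indifference between dive Left and dive Right determines the kicker's mixing probability p:
  the goalkeeper's expected payoff from dive Left: p·1 + (1−p)·3 = -2p + 3
  the goalkeeper's expected payoff from dive Right: p·5 + (1−p)·2 = 3p + 2
  -2p + 3 = 3p + 2  ⇒  -5p = -1  ⇒  p = 1/5.
At equilibrium the goalkeeper is indifferent across columns, so the goalkeeper's payoff equals the payoff from dive Left: (1/5)·1 + (4/5)·3 = 13/5.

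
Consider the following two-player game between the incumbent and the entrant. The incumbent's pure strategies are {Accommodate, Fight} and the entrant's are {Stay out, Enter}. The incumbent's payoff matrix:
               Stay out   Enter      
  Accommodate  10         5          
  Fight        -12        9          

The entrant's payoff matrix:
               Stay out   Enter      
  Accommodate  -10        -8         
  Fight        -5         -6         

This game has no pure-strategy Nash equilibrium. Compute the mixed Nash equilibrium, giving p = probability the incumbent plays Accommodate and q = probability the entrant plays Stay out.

The incumbent's mix must leave the entrant indifferent between Stay out and Enter.
  the entrant's expected payoff from Stay out: p·(-10) + (1−p)·(-5) = -5p - 5
  the entrant's expected payoff from Enter: p·(-8) + (1−p)·(-6) = -2p - 6
  -5p - 5 = -2p - 6  ⇒  -3p = -1  ⇒  p = 1/3.
The entrant's mix must leave the incumbent indifferent between Accommodate and Fight.
  the incumbent's payoff from Accommodate: q·10 + (1−q)·5 = 5q + 5
  the incumbent's payoff from Fight: q·(-12) + (1−q)·9 = -21q + 9
  5q + 5 = -21q + 9  ⇒  26q = 4  ⇒  q = 2/13.

p = 1/3, q = 2/13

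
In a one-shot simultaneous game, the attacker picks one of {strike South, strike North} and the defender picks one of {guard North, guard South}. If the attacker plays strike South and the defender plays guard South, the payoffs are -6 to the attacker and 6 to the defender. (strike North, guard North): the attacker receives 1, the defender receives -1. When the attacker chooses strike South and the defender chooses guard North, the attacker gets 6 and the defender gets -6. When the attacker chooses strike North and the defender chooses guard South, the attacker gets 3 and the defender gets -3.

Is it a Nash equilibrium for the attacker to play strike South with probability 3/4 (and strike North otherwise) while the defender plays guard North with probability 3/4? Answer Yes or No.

Given the attacker's mix p = 3/4, the defender's payoff from guard North is -19/4 but from guard South is 15/4. The defender strictly prefers guard South, so the defender would not mix.
So the proposed profile is not a Nash equilibrium.

No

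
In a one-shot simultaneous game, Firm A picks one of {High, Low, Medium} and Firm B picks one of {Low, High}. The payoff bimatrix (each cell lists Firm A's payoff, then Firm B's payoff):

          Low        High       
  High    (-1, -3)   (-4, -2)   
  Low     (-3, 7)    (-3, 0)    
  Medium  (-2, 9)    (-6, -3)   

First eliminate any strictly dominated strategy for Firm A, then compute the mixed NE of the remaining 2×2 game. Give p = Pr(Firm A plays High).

p = 7/8

Firm A's strategy Medium is strictly dominated by High: -1 > -2 and -4 > -6. Eliminate Medium.
For Firm B to be willing to mix, Firm B must be indifferent between Low and High, which pins down Firm A's mix.
  Firm B's payoff from Low: p·(-3) + (1−p)·7 = -10p + 7
  Firm B's payoff from High: p·(-2) + (1−p)·0 = -2p
  -10p + 7 = -2p  ⇒  -8p = -7  ⇒  p = 7/8.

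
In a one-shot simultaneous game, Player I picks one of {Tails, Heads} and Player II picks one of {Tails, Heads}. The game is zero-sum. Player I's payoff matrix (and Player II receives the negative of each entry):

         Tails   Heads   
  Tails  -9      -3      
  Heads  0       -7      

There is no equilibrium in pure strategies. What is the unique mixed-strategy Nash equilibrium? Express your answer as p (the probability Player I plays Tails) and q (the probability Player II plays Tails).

Player II's indifference between Tails and Heads determines Player I's mixing probability p:
  Player II's payoff from Tails: p·9 + (1−p)·0 = 9p
  Player II's payoff from Heads: p·3 + (1−p)·7 = -4p + 7
  9p = -4p + 7  ⇒  13p = 7  ⇒  p = 7/13.
Set Player I's expected payoff from Tails equal to that from Heads:
  Player I's payoff from Tails: q·(-9) + (1−q)·(-3) = -6q - 3
  Player I's payoff from Heads: q·0 + (1−q)·(-7) = 7q - 7
  -6q - 3 = 7q - 7  ⇒  -13q = -4  ⇒  q = 4/13.

p = 7/13, q = 4/13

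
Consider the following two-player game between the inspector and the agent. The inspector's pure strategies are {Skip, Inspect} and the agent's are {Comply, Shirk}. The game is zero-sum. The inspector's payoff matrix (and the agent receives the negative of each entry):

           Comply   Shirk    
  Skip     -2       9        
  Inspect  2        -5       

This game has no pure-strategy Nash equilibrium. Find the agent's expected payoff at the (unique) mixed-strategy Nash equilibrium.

For the agent to be willing to mix, the agent must be indifferent between Comply and Shirk, which pins down the inspector's mix.
  the agent's payoff from Comply: p·2 + (1−p)·(-2) = 4p - 2
  the agent's payoff from Shirk: p·(-9) + (1−p)·5 = -14p + 5
  4p - 2 = -14p + 5  ⇒  18p = 7  ⇒  p = 7/18.
At equilibrium the agent is indifferent across columns, so the agent's payoff equals the payoff from Comply: (7/18)·2 + (11/18)·(-2) = -4/9.

-4/9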